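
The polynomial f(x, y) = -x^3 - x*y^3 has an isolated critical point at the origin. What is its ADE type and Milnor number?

Type E7, Milnor number mu = 7.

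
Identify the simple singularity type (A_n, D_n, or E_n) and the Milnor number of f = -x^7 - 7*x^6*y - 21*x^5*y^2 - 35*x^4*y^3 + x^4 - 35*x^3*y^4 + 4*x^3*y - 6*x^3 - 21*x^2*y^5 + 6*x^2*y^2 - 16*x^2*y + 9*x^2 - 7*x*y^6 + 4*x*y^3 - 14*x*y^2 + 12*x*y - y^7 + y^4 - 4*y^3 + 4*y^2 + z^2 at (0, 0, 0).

The Hessian of f at 0 has rank 2. Corank 1: A-series; mu = 6 gives A_6.

Type A_6, Milnor number mu = 6.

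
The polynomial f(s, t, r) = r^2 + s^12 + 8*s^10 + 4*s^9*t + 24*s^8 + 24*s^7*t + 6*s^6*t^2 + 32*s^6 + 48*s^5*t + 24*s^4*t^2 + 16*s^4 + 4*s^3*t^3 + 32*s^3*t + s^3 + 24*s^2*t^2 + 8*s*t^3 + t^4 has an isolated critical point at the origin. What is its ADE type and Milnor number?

Type E_6, Milnor number mu = 6.

The Hessian of f at 0 is [[0, 0, 0], [0, 0, 0], [0, 0, 2]] with rank 1, so corank 2. A Groebner basis of the Jacobian ideal J(f) in C{s,t,r} is {t^4, s*t^2 + t^3/6, s^2, r}; counting standard monomials gives mu = 6. Corank 2; j^3 = s^3 is a perfect cube, so E-series; the 4-jet and mu = 6 give E_6.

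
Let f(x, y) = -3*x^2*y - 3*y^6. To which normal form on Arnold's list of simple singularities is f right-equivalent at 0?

D7

The Hessian of f at 0 has rank 0. Corank 2; j^3 = -3*x^2*y has shape L^2 M (L != M), so D-series; mu = 7 gives D_7.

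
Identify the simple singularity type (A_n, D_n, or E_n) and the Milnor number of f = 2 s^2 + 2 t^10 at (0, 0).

Type A_{9}, Milnor number mu = 9.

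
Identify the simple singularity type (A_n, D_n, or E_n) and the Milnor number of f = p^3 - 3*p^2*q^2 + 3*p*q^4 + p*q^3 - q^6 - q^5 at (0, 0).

Type E7, Milnor number mu = 7.

The Hessian of f at 0 is [[0, 0], [0, 0]] with rank 0, so corank 2. A Groebner basis of the Jacobian ideal J(f) in C{p,q} is {-p^2 + q^4 - q^3/3, p^3, p^2*q + p^2/3 + q^3/9, -p^2 + p*q^2 - q^3/3}; counting standard monomials gives mu = 7. Corank 2; j^3 = p^3 is a perfect cube, so E-series; the 4-jet and mu = 7 give E_7.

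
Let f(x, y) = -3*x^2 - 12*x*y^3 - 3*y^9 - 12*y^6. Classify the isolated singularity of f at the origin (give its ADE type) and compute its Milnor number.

Type A_{8}, Milnor number mu = 8.

The Hessian of f at 0 is [[-6, 0], [0, 0]] with rank 1, so corank 1. A Groebner basis of the Jacobian ideal J(f) in C{x,y} is {x^2*y^2, x^3, x/2 + y^3}; counting standard monomials gives mu = 8. Corank 1: A-series; mu = 8 gives A_8.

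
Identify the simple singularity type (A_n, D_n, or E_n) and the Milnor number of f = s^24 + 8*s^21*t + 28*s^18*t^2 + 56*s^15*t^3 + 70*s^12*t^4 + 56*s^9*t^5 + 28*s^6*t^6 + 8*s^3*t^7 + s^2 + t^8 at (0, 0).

The Hessian of f at 0 has rank 1. Corank 1: A-series; mu = 7 gives A_7.

Type A_{7}, Milnor number mu = 7.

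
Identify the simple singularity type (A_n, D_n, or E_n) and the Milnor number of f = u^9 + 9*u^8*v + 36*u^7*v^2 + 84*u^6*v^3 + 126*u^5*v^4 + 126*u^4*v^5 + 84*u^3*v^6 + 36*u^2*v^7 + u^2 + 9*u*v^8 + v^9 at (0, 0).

The Hessian of f at 0 is [[2, 0], [0, 0]] with rank 1, so corank 1. A Groebner basis of the Jacobian ideal J(f) in C{u,v} is {v^8, u}; counting standard monomials gives mu = 8. Corank 1: A-series; mu = 8 gives A_8.

Type A_8, Milnor number mu = 8.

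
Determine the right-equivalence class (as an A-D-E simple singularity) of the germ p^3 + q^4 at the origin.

E6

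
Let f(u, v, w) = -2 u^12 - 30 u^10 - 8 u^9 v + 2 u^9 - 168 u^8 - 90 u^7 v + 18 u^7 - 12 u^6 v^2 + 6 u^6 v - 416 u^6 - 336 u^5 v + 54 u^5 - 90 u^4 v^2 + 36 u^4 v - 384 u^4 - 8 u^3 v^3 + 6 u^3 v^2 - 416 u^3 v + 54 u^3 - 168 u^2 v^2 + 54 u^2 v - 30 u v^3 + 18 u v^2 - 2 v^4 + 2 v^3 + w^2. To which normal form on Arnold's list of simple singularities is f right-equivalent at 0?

The Hessian of f at 0 has rank 1. Corank 2; j^3 = 2*(3*u + v)^3 is a perfect cube, so E-series; the 4-jet and mu = 7 give E_7.

E7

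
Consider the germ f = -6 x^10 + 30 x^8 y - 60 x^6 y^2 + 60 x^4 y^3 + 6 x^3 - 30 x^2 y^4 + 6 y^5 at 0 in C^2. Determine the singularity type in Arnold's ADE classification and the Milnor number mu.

The Hessian of f at 0 has rank 0. Corank 2; j^3 = 6*x^3 is a perfect cube, so E-series; the 5-jet and mu = 8 give E_8.

Type E_{8}, Milnor number mu = 8.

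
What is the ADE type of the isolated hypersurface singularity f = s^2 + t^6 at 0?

The Hessian of f at 0 has rank 1. Corank 1: A-series; mu = 5 gives A_5.

A5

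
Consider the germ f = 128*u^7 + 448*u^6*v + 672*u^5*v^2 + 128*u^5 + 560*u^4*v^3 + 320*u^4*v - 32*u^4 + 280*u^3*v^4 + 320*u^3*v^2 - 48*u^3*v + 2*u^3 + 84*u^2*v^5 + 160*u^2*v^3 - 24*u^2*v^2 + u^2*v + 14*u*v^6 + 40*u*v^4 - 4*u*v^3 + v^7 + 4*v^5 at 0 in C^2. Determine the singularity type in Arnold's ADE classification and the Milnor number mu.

The Hessian of f at 0 is [[0, 0], [0, 0]] with rank 0, so corank 2. A Groebner basis of the Jacobian ideal J(f) in C{u,v} is {135*u^2/344 + u*v^3 + 491*u*v^2/172 - 313*u*v/688 + 313*v^3/344, -103*u^2/86 - 833*u*v^2/86 + 249*u*v/172 + v^4 - 249*v^3/86, u^3 - 8*u^2/43 - 48*u*v^2/43 + 8*u*v/43 - 16*v^3/43, u^2*v + 7*u^2/172 + 107*u*v^2/86 - 57*u*v/344 + 57*v^3/172}; counting standard monomials gives mu = 8. Corank 2; j^3 = u^2*(2*u + v) has shape L^2 M (L != M), so D-series; mu = 8 gives D_8.

Type D_8, Milnor number mu = 8.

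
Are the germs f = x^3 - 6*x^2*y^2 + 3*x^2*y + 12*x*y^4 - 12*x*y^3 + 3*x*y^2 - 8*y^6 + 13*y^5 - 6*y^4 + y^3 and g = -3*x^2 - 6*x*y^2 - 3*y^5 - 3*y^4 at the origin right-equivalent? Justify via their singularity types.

No.

The Hessian of f at 0 has rank 0. Corank 2; j^3 = (x + y)^3 is a perfect cube, so E-series; the 5-jet and mu = 8 give E_8. The Hessian of g at 0 has rank 1. Corank 1: A-series; mu = 4 gives A_4. f is E_8 but g is A_4, hence not right-equivalent.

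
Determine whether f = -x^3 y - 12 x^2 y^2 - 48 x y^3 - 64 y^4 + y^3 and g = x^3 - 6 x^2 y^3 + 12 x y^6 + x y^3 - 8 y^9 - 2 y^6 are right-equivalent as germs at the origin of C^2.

Yes.

The Hessian of f at 0 has rank 0. Corank 2; j^3 = y^3 is a perfect cube, so E-series; the 4-jet and mu = 7 give E_7. The Hessian of g at 0 has rank 0. Corank 2; j^3 = x^3 is a perfect cube, so E-series; the 4-jet and mu = 7 give E_7. Both have type E_7, hence right-equivalent.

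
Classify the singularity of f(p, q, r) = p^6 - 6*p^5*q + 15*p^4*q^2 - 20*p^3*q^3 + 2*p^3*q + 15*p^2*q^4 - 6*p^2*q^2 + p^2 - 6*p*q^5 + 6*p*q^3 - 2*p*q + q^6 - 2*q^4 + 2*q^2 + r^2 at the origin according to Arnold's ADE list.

A1

The Hessian of f at 0 has rank 3. Corank 0: nondegenerate Morse point, so A_1.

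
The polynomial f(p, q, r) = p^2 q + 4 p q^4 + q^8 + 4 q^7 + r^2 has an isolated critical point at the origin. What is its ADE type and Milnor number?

Type D_{9}, Milnor number mu = 9.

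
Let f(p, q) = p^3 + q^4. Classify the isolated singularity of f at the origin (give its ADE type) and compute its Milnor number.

Type E6, Milnor number mu = 6.

The Hessian of f at 0 is [[0, 0], [0, 0]] with rank 0, so corank 2. A Groebner basis of the Jacobian ideal J(f) in C{p,q} is {q^3, p^2}; counting standard monomials gives mu = 6. Corank 2; j^3 = p^3 is a perfect cube, so E-series; the 4-jet and mu = 6 give E_6.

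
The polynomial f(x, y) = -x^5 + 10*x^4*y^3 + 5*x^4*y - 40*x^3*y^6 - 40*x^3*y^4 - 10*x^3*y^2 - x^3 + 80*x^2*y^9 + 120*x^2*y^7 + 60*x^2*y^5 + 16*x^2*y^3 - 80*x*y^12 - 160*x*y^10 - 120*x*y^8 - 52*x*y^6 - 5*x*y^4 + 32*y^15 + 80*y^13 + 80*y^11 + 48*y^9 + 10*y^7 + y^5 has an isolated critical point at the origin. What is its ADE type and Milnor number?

Type E_8, Milnor number mu = 8.

The Hessian of f at 0 has rank 0. Corank 2; j^3 = -x^3 is a perfect cube, so E-series; the 5-jet and mu = 8 give E_8.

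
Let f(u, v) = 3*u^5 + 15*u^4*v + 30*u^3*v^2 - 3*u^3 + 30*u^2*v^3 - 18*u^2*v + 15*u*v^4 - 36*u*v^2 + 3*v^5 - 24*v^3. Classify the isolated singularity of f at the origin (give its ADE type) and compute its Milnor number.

Type E_{8}, Milnor number mu = 8.

The Hessian of f at 0 is [[0, 0], [0, 0]] with rank 0, so corank 2. A Groebner basis of the Jacobian ideal J(f) in C{u,v} is {v^5, u*v^3 + 7*v^4/4, u^2 + 4*u*v + 4*v^2}; counting standard monomials gives mu = 8. Corank 2; j^3 = -3*(u + 2*v)^3 is a perfect cube, so E-series; the 5-jet and mu = 8 give E_8.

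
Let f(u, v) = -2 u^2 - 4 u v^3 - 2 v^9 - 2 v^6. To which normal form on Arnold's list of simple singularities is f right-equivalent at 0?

A_8

The Hessian of f at 0 is [[-4, 0], [0, 0]] with rank 1, so corank 1. A Groebner basis of the Jacobian ideal J(f) in C{u,v} is {u^2*v^2, u^3, u + v^3}; counting standard monomials gives mu = 8. Corank 1: A-series; mu = 8 gives A_8.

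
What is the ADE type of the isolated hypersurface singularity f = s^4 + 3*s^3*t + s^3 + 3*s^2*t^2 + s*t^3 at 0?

The Hessian of f at 0 has rank 0. Corank 2; j^3 = s^3 is a perfect cube, so E-series; the 4-jet and mu = 7 give E_7.

E_{7}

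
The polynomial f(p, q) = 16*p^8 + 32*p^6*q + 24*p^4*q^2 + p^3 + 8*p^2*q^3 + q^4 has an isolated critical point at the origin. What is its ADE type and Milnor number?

Type E_6, Milnor number mu = 6.

The Hessian of f at 0 has rank 0. Corank 2; j^3 = p^3 is a perfect cube, so E-series; the 4-jet and mu = 6 give E_6.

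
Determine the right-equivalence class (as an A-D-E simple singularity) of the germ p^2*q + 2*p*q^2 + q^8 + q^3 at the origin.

The Hessian of f at 0 is [[0, 0], [0, 0]] with rank 0, so corank 2. A Groebner basis of the Jacobian ideal J(f) in C{p,q} is {p^2/8 + q^7 - q^2/8, p^3 + q^3, p*q + q^2}; counting standard monomials gives mu = 9. Corank 2; j^3 = q*(p + q)^2 has shape L^2 M (L != M), so D-series; mu = 9 gives D_9.

D_{9}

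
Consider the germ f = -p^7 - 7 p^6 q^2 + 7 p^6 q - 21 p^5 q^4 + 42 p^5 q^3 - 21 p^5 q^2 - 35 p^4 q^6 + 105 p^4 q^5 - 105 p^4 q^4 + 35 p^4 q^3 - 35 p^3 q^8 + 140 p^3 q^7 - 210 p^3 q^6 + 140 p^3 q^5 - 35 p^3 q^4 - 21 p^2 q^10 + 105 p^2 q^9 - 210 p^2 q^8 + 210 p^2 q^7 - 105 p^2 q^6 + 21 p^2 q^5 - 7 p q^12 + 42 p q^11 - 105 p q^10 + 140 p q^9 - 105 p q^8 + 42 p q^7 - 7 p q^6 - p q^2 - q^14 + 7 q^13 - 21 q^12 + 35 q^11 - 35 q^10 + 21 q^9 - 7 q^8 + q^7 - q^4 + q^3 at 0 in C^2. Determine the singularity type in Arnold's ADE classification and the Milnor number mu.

The Hessian of f at 0 has rank 0. Corank 2; j^3 = -q^2*(p - q) has shape L^2 M (L != M), so D-series; mu = 8 gives D_8.

Type D_{8}, Milnor number mu = 8.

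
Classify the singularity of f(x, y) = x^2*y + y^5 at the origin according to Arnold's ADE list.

The Hessian of f at 0 has rank 0. Corank 2; j^3 = x^2*y has shape L^2 M (L != M), so D-series; mu = 6 gives D_6.

D_6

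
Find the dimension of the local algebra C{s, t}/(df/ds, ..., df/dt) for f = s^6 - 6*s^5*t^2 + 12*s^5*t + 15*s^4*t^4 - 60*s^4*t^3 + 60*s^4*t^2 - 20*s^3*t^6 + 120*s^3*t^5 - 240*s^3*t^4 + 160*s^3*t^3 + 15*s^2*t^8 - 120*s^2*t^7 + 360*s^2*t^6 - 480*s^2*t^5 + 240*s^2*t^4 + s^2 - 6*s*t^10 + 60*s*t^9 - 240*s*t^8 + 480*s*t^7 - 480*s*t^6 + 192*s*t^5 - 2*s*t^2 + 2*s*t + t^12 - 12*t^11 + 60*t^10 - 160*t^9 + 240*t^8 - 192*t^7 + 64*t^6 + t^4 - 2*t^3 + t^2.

5

The Hessian of f at 0 is [[2, 2], [2, 2]] with rank 1, so corank 1. A Groebner basis of the Jacobian ideal J(f) in C{s,t} is {s^3 - 3*s^2 - 5*s*t - 2*s - 2*t, s^2*t + 2*s^2 + 3*s*t + s + t, -s + t^2 - t}; counting standard monomials gives mu = 5. Corank 1: A-series; mu = 5 gives A_5.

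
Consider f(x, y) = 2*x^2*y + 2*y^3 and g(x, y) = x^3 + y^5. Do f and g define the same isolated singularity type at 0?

No.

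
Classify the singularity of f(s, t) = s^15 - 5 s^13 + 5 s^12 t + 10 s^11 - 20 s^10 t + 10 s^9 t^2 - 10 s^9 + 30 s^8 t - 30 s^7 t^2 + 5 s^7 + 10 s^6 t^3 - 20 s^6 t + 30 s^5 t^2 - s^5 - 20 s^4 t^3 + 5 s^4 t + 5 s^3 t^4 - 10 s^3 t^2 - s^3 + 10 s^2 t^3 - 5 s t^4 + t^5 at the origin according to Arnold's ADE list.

E8

The Hessian of f at 0 has rank 0. Corank 2; j^3 = -s^3 is a perfect cube, so E-series; the 5-jet and mu = 8 give E_8.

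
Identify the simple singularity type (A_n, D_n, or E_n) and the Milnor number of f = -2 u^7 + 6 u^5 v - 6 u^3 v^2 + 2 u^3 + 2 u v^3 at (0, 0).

Type E7, Milnor number mu = 7.

The Hessian of f at 0 is [[0, 0], [0, 0]] with rank 0, so corank 2. A Groebner basis of the Jacobian ideal J(f) in C{u,v} is {u^3, u*v^2, 3*u^2 + v^3}; counting standard monomials gives mu = 7. Corank 2; j^3 = 2*u^3 is a perfect cube, so E-series; the 4-jet and mu = 7 give E_7.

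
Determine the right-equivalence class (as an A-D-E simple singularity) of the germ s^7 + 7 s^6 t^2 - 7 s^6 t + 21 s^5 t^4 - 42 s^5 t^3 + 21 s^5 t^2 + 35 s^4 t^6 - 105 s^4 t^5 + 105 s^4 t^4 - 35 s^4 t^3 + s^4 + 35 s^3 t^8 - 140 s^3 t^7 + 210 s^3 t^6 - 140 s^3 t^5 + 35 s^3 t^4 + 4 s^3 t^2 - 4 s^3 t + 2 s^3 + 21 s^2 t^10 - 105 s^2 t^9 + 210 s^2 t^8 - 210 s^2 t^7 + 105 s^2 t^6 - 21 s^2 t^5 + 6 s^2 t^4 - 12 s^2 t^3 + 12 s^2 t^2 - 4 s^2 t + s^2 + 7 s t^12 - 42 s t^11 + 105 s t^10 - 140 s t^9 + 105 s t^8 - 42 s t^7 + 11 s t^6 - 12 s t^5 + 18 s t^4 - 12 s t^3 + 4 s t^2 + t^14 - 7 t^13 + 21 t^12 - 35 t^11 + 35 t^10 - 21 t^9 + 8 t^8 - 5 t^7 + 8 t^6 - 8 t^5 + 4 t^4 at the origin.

The Hessian of f at 0 has rank 1. Corank 1: A-series; mu = 6 gives A_6.

A_6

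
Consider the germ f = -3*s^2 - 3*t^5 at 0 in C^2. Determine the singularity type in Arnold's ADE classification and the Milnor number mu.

Type A4, Milnor number mu = 4.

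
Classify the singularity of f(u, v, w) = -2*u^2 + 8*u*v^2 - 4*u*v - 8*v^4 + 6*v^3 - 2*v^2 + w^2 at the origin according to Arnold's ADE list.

A_{2}

The Hessian of f at 0 has rank 2. Corank 1: A-series; mu = 2 gives A_2.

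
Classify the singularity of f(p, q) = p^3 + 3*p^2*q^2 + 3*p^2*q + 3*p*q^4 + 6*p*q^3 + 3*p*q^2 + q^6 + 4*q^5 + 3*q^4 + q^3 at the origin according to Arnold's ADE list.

E8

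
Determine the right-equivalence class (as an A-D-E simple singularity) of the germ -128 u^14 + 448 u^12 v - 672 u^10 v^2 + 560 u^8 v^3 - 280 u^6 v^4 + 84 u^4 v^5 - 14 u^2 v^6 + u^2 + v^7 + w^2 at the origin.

A6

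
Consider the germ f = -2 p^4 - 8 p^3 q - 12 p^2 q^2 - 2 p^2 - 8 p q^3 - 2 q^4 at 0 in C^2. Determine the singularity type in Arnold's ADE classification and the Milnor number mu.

The Hessian of f at 0 is [[-4, 0], [0, 0]] with rank 1, so corank 1. A Groebner basis of the Jacobian ideal J(f) in C{p,q} is {q^3, p}; counting standard monomials gives mu = 3. Corank 1: A-series; mu = 3 gives A_3.

Type A3, Milnor number mu = 3.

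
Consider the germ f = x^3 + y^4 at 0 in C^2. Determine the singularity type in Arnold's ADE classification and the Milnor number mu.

Type E_6, Milnor number mu = 6.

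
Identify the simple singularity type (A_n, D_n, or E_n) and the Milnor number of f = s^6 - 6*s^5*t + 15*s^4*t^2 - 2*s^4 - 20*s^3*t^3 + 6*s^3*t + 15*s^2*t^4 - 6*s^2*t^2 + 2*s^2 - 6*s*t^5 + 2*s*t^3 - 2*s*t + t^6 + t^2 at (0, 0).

Type A1, Milnor number mu = 1.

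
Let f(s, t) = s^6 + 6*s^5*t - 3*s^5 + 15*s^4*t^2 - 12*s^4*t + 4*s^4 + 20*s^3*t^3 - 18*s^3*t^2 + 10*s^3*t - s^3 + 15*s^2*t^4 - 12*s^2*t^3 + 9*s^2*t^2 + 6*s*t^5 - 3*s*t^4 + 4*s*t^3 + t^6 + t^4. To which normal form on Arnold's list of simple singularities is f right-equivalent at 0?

E_6

The Hessian of f at 0 is [[0, 0], [0, 0]] with rank 0, so corank 2. A Groebner basis of the Jacobian ideal J(f) in C{s,t} is {s^3, s^2*t, -s^2/2 + s*t^2, 3*s^2/2 + t^3}; counting standard monomials gives mu = 6. Corank 2; j^3 = -s^3 is a perfect cube, so E-series; the 4-jet and mu = 6 give E_6.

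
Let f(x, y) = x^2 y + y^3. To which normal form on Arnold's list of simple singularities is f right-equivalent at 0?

The Hessian of f at 0 has rank 0. Corank 2; j^3 = y*(x^2 + y^2) splits into three distinct lines over C (the quadratic factor has nonzero discriminant), so D_4.

D_{4}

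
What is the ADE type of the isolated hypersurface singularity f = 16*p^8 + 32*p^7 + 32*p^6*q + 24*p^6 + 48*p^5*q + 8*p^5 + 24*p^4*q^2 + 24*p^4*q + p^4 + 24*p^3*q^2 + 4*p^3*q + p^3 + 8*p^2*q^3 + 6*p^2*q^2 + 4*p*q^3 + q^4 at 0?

The Hessian of f at 0 is [[0, 0], [0, 0]] with rank 0, so corank 2. A Groebner basis of the Jacobian ideal J(f) in C{p,q} is {q^4, p*q^2 + q^3/3, p^2}; counting standard monomials gives mu = 6. Corank 2; j^3 = p^3 is a perfect cube, so E-series; the 4-jet and mu = 6 give E_6.

E_{6}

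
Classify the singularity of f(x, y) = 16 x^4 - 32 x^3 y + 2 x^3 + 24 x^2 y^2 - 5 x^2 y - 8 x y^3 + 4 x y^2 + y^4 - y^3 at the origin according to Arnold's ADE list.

D_{5}

The Hessian of f at 0 has rank 0. Corank 2; j^3 = (x - y)^2*(2*x - y) has shape L^2 M (L != M), so D-series; mu = 5 gives D_5.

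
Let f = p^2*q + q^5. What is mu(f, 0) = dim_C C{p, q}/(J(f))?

The Hessian of f at 0 is [[0, 0], [0, 0]] with rank 0, so corank 2. A Groebner basis of the Jacobian ideal J(f) in C{p,q} is {p^2/5 + q^4, p^3, p*q}; counting standard monomials gives mu = 6. Corank 2; j^3 = p^2*q has shape L^2 M (L != M), so D-series; mu = 6 gives D_6.

6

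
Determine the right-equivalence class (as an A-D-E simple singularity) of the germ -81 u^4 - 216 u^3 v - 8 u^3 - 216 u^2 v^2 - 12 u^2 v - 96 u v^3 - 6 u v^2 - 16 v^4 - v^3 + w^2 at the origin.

The Hessian of f at 0 has rank 1. Corank 2; j^3 = -(2*u + v)^3 is a perfect cube, so E-series; the 4-jet and mu = 6 give E_6.

E6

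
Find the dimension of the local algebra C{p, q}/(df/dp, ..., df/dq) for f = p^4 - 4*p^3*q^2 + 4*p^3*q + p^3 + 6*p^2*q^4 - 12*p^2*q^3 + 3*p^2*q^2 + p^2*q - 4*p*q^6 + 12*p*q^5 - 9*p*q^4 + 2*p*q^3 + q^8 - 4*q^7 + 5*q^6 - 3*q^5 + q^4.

The Hessian of f at 0 has rank 0. Corank 2; j^3 = p^2*(p + q) has shape L^2 M (L != M), so D-series; mu = 5 gives D_5.

5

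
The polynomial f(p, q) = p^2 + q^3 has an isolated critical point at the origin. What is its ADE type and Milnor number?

Type A2, Milnor number mu = 2.

The Hessian of f at 0 is [[2, 0], [0, 0]] with rank 1, so corank 1. A Groebner basis of the Jacobian ideal J(f) in C{p,q} is {q^2, p}; counting standard monomials gives mu = 2. Corank 1: A-series; mu = 2 gives A_2.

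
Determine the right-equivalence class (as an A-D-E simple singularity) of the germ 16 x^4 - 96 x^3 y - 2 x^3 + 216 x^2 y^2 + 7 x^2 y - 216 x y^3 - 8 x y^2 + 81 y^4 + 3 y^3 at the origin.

The Hessian of f at 0 has rank 0. Corank 2; j^3 = -(x - y)^2*(2*x - 3*y) has shape L^2 M (L != M), so D-series; mu = 5 gives D_5.

D_5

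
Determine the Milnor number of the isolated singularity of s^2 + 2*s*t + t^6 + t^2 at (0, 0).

The Hessian of f at 0 is [[2, 2], [2, 2]] with rank 1, so corank 1. A Groebner basis of the Jacobian ideal J(f) in C{s,t} is {t^5, s + t}; counting standard monomials gives mu = 5. Corank 1: A-series; mu = 5 gives A_5.

5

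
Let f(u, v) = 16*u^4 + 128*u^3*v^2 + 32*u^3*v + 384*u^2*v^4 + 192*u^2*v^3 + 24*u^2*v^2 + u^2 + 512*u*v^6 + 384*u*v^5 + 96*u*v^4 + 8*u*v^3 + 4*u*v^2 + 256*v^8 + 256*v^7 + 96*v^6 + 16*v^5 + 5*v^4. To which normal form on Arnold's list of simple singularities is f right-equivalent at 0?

The Hessian of f at 0 has rank 1. Corank 1: A-series; mu = 3 gives A_3.

A_{3}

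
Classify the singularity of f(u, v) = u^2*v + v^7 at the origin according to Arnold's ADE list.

The Hessian of f at 0 has rank 0. Corank 2; j^3 = u^2*v has shape L^2 M (L != M), so D-series; mu = 8 gives D_8.

D_8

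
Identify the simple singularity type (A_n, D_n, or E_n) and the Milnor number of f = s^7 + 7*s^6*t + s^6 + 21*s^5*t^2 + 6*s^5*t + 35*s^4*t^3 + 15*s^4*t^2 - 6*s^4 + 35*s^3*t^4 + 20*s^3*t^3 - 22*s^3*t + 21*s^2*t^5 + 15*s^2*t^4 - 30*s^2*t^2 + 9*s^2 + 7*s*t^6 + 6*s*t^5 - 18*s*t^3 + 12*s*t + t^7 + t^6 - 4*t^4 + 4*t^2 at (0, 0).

Type A_6, Milnor number mu = 6.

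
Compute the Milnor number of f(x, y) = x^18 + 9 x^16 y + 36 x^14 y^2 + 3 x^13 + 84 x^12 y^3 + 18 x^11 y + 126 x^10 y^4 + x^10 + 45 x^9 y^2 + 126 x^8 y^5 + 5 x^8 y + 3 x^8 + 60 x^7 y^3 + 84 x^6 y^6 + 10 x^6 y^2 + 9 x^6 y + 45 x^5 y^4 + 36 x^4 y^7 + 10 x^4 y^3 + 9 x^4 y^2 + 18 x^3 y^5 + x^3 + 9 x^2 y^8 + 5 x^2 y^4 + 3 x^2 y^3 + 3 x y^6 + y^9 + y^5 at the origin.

8

The Hessian of f at 0 is [[0, 0], [0, 0]] with rank 0, so corank 2. A Groebner basis of the Jacobian ideal J(f) in C{x,y} is {x^2/2 + x*y^3, y^4, x^3, x^2*y}; counting standard monomials gives mu = 8. Corank 2; j^3 = x^3 is a perfect cube, so E-series; the 5-jet and mu = 8 give E_8.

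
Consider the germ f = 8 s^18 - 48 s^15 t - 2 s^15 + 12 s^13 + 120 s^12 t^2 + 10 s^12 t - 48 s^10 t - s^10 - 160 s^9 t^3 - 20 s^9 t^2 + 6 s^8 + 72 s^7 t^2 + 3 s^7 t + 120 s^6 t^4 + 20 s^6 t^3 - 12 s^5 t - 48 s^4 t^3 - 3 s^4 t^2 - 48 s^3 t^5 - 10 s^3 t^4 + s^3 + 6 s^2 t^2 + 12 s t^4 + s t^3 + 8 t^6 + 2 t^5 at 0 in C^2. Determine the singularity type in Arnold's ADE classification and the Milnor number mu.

Type E7, Milnor number mu = 7.

The Hessian of f at 0 is [[0, 0], [0, 0]] with rank 0, so corank 2. A Groebner basis of the Jacobian ideal J(f) in C{s,t} is {-s^2/4 + t^4 - t^3/12, s^3, s^2*t + s^2/12 + t^3/36, s^2/2 + s*t^2 + t^3/6}; counting standard monomials gives mu = 7. Corank 2; j^3 = s^3 is a perfect cube, so E-series; the 4-jet and mu = 7 give E_7.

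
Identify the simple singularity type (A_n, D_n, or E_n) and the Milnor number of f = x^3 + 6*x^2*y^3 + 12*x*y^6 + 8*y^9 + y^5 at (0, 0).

The Hessian of f at 0 has rank 0. Corank 2; j^3 = x^3 is a perfect cube, so E-series; the 5-jet and mu = 8 give E_8.

Type E8, Milnor number mu = 8.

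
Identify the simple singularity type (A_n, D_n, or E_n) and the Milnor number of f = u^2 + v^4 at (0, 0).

The Hessian of f at 0 has rank 1. Corank 1: A-series; mu = 3 gives A_3.

Type A_{3}, Milnor number mu = 3.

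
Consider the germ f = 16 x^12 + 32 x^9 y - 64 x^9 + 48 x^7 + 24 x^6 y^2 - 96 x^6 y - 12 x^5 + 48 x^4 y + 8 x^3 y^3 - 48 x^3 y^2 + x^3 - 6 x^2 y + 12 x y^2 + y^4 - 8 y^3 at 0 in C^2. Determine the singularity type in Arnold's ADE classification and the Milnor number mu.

Type E6, Milnor number mu = 6.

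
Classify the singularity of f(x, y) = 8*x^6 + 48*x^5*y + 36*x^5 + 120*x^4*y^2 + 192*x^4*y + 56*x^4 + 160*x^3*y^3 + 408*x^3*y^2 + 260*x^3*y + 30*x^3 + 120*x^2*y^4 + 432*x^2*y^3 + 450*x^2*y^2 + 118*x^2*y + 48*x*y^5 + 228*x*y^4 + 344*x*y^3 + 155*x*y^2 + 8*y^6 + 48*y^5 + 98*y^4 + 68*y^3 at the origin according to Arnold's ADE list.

D_{4}

The Hessian of f at 0 has rank 0. Corank 2; j^3 = (3*x + 4*y)*(10*x^2 + 26*x*y + 17*y^2) splits into three distinct lines over C (the quadratic factor has nonzero discriminant), so D_4.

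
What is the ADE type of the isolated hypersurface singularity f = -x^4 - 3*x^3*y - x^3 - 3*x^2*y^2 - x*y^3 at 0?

E7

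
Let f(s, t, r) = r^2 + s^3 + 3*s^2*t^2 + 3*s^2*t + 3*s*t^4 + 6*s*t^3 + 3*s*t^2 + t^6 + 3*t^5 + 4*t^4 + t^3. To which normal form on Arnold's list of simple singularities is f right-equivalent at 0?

The Hessian of f at 0 has rank 1. Corank 2; j^3 = (s + t)^3 is a perfect cube, so E-series; the 4-jet and mu = 6 give E_6.

E_{6}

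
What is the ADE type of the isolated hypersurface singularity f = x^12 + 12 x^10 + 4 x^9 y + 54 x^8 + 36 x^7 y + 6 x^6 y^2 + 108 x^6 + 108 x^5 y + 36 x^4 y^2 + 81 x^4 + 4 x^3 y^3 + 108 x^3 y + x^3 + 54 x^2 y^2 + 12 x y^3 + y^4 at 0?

The Hessian of f at 0 has rank 0. Corank 2; j^3 = x^3 is a perfect cube, so E-series; the 4-jet and mu = 6 give E_6.

E6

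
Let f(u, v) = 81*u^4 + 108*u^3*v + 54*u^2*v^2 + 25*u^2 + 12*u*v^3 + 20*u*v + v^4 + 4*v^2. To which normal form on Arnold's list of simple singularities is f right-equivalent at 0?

The Hessian of f at 0 is [[50, 20], [20, 8]] with rank 1, so corank 1. A Groebner basis of the Jacobian ideal J(f) in C{u,v} is {v^3, u + 2*v/5}; counting standard monomials gives mu = 3. Corank 1: A-series; mu = 3 gives A_3.

A_3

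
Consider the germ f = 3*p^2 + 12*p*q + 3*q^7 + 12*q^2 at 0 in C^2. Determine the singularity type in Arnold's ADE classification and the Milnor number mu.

The Hessian of f at 0 has rank 1. Corank 1: A-series; mu = 6 gives A_6.

Type A_6, Milnor number mu = 6.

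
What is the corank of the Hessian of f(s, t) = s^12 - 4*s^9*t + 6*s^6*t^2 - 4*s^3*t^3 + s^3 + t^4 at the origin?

2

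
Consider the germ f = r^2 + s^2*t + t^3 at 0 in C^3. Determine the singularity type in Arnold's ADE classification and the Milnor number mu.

Type D4, Milnor number mu = 4.

The Hessian of f at 0 has rank 1. Corank 2; j^3 = t*(s^2 + t^2) splits into three distinct lines over C (the quadratic factor has nonzero discriminant), so D_4.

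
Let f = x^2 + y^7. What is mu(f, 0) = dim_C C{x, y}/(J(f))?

The Hessian of f at 0 has rank 1. Corank 1: A-series; mu = 6 gives A_6.

6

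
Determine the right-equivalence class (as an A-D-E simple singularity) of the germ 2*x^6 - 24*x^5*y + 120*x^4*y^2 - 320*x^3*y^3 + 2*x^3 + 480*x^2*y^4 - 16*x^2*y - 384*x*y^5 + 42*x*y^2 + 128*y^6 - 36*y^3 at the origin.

D_{7}

The Hessian of f at 0 is [[0, 0], [0, 0]] with rank 0, so corank 2. A Groebner basis of the Jacobian ideal J(f) in C{x,y} is {-x*y/6 + y^5 + y^2/2, x*y^2 - 3*y^3, x^2 - 5*x*y + 6*y^2}; counting standard monomials gives mu = 7. Corank 2; j^3 = 2*(x - 3*y)^2*(x - 2*y) has shape L^2 M (L != M), so D-series; mu = 7 gives D_7.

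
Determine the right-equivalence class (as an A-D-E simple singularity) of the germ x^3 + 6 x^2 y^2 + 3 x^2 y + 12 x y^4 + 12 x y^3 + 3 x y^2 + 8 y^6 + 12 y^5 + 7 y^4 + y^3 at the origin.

E_{6}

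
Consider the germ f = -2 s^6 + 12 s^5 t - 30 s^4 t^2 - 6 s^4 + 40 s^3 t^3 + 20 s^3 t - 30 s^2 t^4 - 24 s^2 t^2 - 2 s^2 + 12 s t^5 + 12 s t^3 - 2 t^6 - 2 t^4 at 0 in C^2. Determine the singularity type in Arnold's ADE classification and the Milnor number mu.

Type A3, Milnor number mu = 3.

The Hessian of f at 0 has rank 1. Corank 1: A-series; mu = 3 gives A_3.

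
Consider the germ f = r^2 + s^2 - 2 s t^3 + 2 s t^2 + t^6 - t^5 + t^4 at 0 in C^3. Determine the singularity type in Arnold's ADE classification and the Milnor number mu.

Type A_{4}, Milnor number mu = 4.

The Hessian of f at 0 has rank 2. Corank 1: A-series; mu = 4 gives A_4.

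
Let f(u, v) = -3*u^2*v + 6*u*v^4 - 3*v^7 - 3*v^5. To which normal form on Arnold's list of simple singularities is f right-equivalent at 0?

D6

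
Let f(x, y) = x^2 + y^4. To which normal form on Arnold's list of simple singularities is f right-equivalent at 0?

The Hessian of f at 0 has rank 1. Corank 1: A-series; mu = 3 gives A_3.

A3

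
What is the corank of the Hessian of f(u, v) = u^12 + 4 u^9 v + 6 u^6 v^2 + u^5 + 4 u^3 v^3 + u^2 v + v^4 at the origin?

The Hessian at 0 is [[0, 0], [0, 0]] of rank 0; hence corank 2.

2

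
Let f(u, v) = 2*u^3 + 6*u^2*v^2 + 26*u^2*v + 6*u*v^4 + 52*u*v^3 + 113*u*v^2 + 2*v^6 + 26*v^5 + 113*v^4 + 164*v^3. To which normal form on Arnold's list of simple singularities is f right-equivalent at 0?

D_{4}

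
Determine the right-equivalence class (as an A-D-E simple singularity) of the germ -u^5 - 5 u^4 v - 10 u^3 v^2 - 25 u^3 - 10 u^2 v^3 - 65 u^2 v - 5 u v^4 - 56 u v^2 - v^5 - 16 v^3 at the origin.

D_6

The Hessian of f at 0 is [[0, 0], [0, 0]] with rank 0, so corank 2. A Groebner basis of the Jacobian ideal J(f) in C{u,v} is {-625*u*v + v^4 - 500*v^2, u*v^2 + 4*v^3/5, u^2 + 9*u*v/5 + 4*v^2/5}; counting standard monomials gives mu = 6. Corank 2; j^3 = -(u + v)*(5*u + 4*v)^2 has shape L^2 M (L != M), so D-series; mu = 6 gives D_6.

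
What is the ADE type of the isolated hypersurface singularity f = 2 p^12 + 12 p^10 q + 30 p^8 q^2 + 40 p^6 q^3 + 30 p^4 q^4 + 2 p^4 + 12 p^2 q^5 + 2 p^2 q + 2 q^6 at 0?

The Hessian of f at 0 has rank 0. Corank 2; j^3 = 2*p^2*q has shape L^2 M (L != M), so D-series; mu = 7 gives D_7.

D_{7}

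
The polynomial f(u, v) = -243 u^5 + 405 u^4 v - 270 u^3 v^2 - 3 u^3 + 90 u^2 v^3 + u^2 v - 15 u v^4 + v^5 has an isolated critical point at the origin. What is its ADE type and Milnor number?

Type D_6, Milnor number mu = 6.

The Hessian of f at 0 has rank 0. Corank 2; j^3 = -u^2*(3*u - v) has shape L^2 M (L != M), so D-series; mu = 6 gives D_6.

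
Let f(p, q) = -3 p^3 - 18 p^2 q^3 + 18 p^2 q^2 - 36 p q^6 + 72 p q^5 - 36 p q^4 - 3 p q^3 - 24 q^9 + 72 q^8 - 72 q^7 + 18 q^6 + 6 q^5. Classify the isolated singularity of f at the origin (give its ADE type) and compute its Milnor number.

The Hessian of f at 0 has rank 0. Corank 2; j^3 = -3*p^3 is a perfect cube, so E-series; the 4-jet and mu = 7 give E_7.

Type E_7, Milnor number mu = 7.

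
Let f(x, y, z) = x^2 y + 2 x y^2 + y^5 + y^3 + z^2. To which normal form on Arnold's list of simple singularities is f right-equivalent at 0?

D_{6}

The Hessian of f at 0 is [[0, 0, 0], [0, 0, 0], [0, 0, 2]] with rank 1, so corank 2. A Groebner basis of the Jacobian ideal J(f) in C{x,y,z} is {x^2/5 + y^4 - y^2/5, x^3 + y^3, x*y + y^2, z}; counting standard monomials gives mu = 6. Corank 2; j^3 = y*(x + y)^2 has shape L^2 M (L != M), so D-series; mu = 6 gives D_6.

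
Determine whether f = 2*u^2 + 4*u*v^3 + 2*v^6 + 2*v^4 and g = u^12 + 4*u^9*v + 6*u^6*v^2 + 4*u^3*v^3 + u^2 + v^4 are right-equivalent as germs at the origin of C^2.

Yes.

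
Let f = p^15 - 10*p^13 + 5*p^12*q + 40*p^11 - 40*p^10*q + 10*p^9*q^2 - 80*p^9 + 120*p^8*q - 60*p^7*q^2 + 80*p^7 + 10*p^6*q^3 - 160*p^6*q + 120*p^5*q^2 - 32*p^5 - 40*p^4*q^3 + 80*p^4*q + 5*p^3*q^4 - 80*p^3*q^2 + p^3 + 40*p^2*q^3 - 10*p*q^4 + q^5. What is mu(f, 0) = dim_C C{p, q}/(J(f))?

The Hessian of f at 0 has rank 0. Corank 2; j^3 = p^3 is a perfect cube, so E-series; the 5-jet and mu = 8 give E_8.

8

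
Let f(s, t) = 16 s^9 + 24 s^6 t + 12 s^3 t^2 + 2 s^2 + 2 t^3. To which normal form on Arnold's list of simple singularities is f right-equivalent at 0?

A2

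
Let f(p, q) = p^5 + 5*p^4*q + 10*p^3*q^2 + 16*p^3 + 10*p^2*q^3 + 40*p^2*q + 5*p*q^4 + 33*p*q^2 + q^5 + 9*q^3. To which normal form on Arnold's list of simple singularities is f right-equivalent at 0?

The Hessian of f at 0 has rank 0. Corank 2; j^3 = (p + q)*(4*p + 3*q)^2 has shape L^2 M (L != M), so D-series; mu = 6 gives D_6.

D6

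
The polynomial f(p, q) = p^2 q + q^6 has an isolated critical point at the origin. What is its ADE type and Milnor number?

The Hessian of f at 0 is [[0, 0], [0, 0]] with rank 0, so corank 2. A Groebner basis of the Jacobian ideal J(f) in C{p,q} is {p^2/6 + q^5, p^3, p*q}; counting standard monomials gives mu = 7. Corank 2; j^3 = p^2*q has shape L^2 M (L != M), so D-series; mu = 7 gives D_7.

Type D_7, Milnor number mu = 7.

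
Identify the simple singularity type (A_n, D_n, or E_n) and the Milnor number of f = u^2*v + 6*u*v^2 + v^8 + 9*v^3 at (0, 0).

Type D9, Milnor number mu = 9.

The Hessian of f at 0 is [[0, 0], [0, 0]] with rank 0, so corank 2. A Groebner basis of the Jacobian ideal J(f) in C{u,v} is {u^2/8 + v^7 - 9*v^2/8, u^3 + 27*v^3, u*v + 3*v^2}; counting standard monomials gives mu = 9. Corank 2; j^3 = v*(u + 3*v)^2 has shape L^2 M (L != M), so D-series; mu = 9 gives D_9.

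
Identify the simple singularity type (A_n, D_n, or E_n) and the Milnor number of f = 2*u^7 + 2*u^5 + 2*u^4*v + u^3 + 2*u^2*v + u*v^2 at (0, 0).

The Hessian of f at 0 has rank 0. Corank 2; j^3 = u*(u + v)^2 has shape L^2 M (L != M), so D-series; mu = 8 gives D_8.

Type D8, Milnor number mu = 8.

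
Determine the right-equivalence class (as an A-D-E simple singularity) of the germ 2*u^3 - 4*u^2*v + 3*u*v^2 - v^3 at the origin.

D_4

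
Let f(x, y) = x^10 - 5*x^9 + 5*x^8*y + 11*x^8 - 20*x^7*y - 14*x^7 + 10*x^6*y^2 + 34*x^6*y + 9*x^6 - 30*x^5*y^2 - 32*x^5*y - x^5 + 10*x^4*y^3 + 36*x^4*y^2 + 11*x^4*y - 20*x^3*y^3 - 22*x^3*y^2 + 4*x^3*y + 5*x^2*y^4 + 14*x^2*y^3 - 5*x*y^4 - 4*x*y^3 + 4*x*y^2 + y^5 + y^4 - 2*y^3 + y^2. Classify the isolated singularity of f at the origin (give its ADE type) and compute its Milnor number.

Type A_4, Milnor number mu = 4.

The Hessian of f at 0 is [[0, 0], [0, 2]] with rank 1, so corank 1. A Groebner basis of the Jacobian ideal J(f) in C{x,y} is {x^3 + y/2, x*y, y^2}; counting standard monomials gives mu = 4. Corank 1: A-series; mu = 4 gives A_4.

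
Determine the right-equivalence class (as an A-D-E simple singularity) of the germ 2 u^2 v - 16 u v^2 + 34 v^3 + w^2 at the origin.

D_4

The Hessian of f at 0 is [[0, 0, 0], [0, 0, 0], [0, 0, 2]] with rank 1, so corank 2. A Groebner basis of the Jacobian ideal J(f) in C{u,v,w} is {v^3, u^2 - 13*v^2, u*v - 4*v^2, w}; counting standard monomials gives mu = 4. Corank 2; j^3 = 2*v*(u^2 - 8*u*v + 17*v^2) splits into three distinct lines over C (the quadratic factor has nonzero discriminant), so D_4.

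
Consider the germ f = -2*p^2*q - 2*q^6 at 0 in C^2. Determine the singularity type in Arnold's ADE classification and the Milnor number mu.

Type D_7, Milnor number mu = 7.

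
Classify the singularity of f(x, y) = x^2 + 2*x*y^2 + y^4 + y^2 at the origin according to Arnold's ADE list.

The Hessian of f at 0 has rank 2. Corank 0: nondegenerate Morse point, so A_1.

A1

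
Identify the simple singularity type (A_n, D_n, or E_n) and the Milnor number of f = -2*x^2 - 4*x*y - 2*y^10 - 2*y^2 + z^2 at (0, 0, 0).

The Hessian of f at 0 is [[-4, -4, 0], [-4, -4, 0], [0, 0, 2]] with rank 2, so corank 1. A Groebner basis of the Jacobian ideal J(f) in C{x,y,z} is {y^9, x + y, z}; counting standard monomials gives mu = 9. Corank 1: A-series; mu = 9 gives A_9.

Type A9, Milnor number mu = 9.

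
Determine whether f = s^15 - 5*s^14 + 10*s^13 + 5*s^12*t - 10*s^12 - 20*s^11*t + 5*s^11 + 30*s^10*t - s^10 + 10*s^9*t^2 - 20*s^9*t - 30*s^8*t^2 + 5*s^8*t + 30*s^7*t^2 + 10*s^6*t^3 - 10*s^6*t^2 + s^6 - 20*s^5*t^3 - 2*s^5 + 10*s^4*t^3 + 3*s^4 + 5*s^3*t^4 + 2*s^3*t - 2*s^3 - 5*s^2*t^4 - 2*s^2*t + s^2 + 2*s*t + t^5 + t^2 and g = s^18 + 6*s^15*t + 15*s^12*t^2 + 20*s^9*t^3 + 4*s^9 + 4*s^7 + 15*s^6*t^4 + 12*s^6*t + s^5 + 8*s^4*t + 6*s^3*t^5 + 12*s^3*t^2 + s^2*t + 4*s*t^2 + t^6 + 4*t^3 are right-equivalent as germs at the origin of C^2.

The Hessian of f at 0 has rank 1. Corank 1: A-series; mu = 4 gives A_4. The Hessian of g at 0 has rank 0. Corank 2; j^3 = t*(s + 2*t)^2 has shape L^2 M (L != M), so D-series; mu = 7 gives D_7. f is A_4 but g is D_7, hence not right-equivalent.

No.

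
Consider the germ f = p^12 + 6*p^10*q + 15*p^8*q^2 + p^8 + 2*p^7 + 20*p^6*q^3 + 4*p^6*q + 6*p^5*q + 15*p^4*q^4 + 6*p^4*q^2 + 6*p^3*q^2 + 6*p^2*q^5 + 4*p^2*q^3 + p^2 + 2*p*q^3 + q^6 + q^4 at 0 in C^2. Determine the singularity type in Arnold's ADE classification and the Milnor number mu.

Type A3, Milnor number mu = 3.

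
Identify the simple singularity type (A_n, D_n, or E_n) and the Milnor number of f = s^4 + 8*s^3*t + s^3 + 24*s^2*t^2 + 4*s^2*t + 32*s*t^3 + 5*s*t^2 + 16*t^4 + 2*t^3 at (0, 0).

Type D_5, Milnor number mu = 5.

The Hessian of f at 0 has rank 0. Corank 2; j^3 = (s + t)^2*(s + 2*t) has shape L^2 M (L != M), so D-series; mu = 5 gives D_5.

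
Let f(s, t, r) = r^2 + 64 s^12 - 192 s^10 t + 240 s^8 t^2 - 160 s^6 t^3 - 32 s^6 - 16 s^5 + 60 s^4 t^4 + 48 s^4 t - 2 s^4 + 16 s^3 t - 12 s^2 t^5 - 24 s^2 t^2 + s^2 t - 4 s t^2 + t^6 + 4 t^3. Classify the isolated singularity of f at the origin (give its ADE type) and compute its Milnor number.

Type D7, Milnor number mu = 7.

The Hessian of f at 0 has rank 1. Corank 2; j^3 = t*(s - 2*t)^2 has shape L^2 M (L != M), so D-series; mu = 7 gives D_7.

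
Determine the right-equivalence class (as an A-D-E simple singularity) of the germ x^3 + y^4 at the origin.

The Hessian of f at 0 has rank 0. Corank 2; j^3 = x^3 is a perfect cube, so E-series; the 4-jet and mu = 6 give E_6.

E_6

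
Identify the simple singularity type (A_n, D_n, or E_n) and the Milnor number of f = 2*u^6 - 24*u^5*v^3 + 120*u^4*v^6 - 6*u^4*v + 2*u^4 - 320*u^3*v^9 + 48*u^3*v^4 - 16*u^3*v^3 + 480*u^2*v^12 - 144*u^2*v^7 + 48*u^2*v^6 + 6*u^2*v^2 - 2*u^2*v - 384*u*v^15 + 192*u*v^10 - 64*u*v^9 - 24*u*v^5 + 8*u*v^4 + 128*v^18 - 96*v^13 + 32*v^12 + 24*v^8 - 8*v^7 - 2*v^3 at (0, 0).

Type D4, Milnor number mu = 4.

The Hessian of f at 0 has rank 0. Corank 2; j^3 = -2*v*(u^2 + v^2) splits into three distinct lines over C (the quadratic factor has nonzero discriminant), so D_4.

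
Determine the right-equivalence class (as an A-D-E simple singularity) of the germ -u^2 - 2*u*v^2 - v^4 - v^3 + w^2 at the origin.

The Hessian of f at 0 is [[-2, 0, 0], [0, 0, 0], [0, 0, 2]] with rank 2, so corank 1. A Groebner basis of the Jacobian ideal J(f) in C{u,v,w} is {v^2, u, w}; counting standard monomials gives mu = 2. Corank 1: A-series; mu = 2 gives A_2.

A2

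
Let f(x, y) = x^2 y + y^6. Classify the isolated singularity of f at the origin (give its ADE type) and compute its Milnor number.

The Hessian of f at 0 has rank 0. Corank 2; j^3 = x^2*y has shape L^2 M (L != M), so D-series; mu = 7 gives D_7.

Type D_7, Milnor number mu = 7.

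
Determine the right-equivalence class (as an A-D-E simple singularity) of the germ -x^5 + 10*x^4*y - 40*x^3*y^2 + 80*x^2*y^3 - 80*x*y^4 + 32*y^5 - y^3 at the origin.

The Hessian of f at 0 has rank 0. Corank 2; j^3 = -y^3 is a perfect cube, so E-series; the 5-jet and mu = 8 give E_8.

E_{8}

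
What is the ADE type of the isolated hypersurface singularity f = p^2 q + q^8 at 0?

D9

The Hessian of f at 0 has rank 0. Corank 2; j^3 = p^2*q has shape L^2 M (L != M), so D-series; mu = 9 gives D_9.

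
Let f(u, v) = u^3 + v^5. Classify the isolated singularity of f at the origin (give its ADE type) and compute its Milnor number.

Type E8, Milnor number mu = 8.

The Hessian of f at 0 has rank 0. Corank 2; j^3 = u^3 is a perfect cube, so E-series; the 5-jet and mu = 8 give E_8.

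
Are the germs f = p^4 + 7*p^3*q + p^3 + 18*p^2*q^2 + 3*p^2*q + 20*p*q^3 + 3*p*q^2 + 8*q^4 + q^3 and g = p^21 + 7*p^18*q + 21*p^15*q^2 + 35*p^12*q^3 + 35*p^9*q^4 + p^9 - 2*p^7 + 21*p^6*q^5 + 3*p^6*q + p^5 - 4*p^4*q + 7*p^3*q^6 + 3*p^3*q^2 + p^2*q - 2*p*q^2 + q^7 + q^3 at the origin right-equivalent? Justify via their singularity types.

No.

The Hessian of f at 0 is [[0, 0], [0, 0]] with rank 0, so corank 2. A Groebner basis of the Jacobian ideal J(f) in C{p,q} is {3*p^2 + 6*p*q + q^4 + q^3 + 3*q^2, p^3 + 9*p^2 + 18*p*q + 4*q^3 + 9*q^2, p^2*q - 5*p^2 - 10*p*q - 8*q^3/3 - 5*q^2, 2*p^2 + p*q^2 + 4*p*q + 5*q^3/3 + 2*q^2}; counting standard monomials gives mu = 7. Corank 2; j^3 = (p + q)^3 is a perfect cube, so E-series; the 4-jet and mu = 7 give E_7. The Hessian of g at 0 is [[0, 0], [0, 0]] with rank 0, so corank 2. A Groebner basis of the Jacobian ideal J(g) in C{p,q} is {-p^2/3 + p*q^3 - p*q/3 + 2*q^2/3, -p^2/2 + q^4 + q^2/2, p^3 - 3*p*q^2 + 2*q^3, p^2*q - 2*p*q^2 + q^3}; counting standard monomials gives mu = 8. Corank 2; j^3 = q*(p - q)^2 has shape L^2 M (L != M), so D-series; mu = 8 gives D_8. f is E_7 but g is D_8, hence not right-equivalent.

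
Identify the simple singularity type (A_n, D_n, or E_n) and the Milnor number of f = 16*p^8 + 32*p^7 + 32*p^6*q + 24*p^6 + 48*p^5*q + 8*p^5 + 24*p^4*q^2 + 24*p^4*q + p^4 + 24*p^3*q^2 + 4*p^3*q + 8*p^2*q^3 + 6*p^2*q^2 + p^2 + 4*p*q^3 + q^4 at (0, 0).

Type A_{3}, Milnor number mu = 3.

The Hessian of f at 0 has rank 1. Corank 1: A-series; mu = 3 gives A_3.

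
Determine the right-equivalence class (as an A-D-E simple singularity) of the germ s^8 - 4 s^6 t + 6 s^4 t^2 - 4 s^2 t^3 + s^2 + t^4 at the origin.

A_3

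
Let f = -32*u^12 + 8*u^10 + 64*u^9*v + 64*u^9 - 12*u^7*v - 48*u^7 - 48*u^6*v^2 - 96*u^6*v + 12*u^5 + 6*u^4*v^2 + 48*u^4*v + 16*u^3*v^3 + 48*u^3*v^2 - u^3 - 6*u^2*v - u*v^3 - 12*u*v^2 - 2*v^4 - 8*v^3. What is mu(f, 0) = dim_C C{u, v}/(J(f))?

7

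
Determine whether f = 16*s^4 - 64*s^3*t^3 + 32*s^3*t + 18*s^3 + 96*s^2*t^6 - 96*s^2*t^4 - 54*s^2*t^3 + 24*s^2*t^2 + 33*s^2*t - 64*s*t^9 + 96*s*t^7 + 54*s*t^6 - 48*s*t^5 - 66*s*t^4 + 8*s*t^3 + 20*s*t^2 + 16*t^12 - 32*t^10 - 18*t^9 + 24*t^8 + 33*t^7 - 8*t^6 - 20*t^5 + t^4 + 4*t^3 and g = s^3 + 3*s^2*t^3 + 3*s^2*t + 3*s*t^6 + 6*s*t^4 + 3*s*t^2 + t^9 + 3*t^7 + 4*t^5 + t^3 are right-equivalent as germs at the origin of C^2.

The Hessian of f at 0 is [[0, 0], [0, 0]] with rank 0, so corank 2. A Groebner basis of the Jacobian ideal J(f) in C{s,t} is {s*t^2 + 27*s*t/4 + 9*t^2/2, -81*s*t/8 + t^3 - 27*t^2/4, s^2 + 7*s*t/6 + t^2/3}; counting standard monomials gives mu = 5. Corank 2; j^3 = (2*s + t)*(3*s + 2*t)^2 has shape L^2 M (L != M), so D-series; mu = 5 gives D_5. The Hessian of g at 0 is [[0, 0], [0, 0]] with rank 0, so corank 2. A Groebner basis of the Jacobian ideal J(g) in C{s,t} is {s^2/2 + s*t^3 + s*t + t^2/2, t^4, s^3 - 3*s*t^2 - 2*t^3, s^2*t + 2*s*t^2 + t^3}; counting standard monomials gives mu = 8. Corank 2; j^3 = (s + t)^3 is a perfect cube, so E-series; the 5-jet and mu = 8 give E_8. f is D_5 but g is E_8, hence not right-equivalent.

No.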